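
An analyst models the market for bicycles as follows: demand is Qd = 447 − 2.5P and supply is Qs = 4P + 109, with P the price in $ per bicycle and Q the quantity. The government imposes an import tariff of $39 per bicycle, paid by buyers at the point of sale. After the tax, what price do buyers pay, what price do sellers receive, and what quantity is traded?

Buyers pay $76; sellers receive $37; quantity = 257.

Before the tax: set 447 − 2.5P = 4P + 109 → P* = $52, Q* = 317.
With the tax collected from buyers, demand (in seller-price terms) shifts: Qd = 447 − 2.5(P + 39).
New equilibrium: buyers pay $76, sellers receive $37, Q = 257. (Wedge: Pb − Ps = 39.)
The less price-elastic side of the market bears the larger share of a per-unit tax.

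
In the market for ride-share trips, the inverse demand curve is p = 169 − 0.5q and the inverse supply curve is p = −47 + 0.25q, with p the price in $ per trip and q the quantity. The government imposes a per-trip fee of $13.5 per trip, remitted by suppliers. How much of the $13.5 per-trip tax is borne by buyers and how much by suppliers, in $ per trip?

Rewrite in direct form: qd = 338 − 2p and qs = 4p + 188.
Without the tax, 338 − 2p = 4p + 188 gives 6p = 150, so p* = $25 and q* = 288.
With the tax collected from suppliers, supply shifts: qs = 4(p − 13.5) + 188.
New equilibrium: buyers pay $34, suppliers receive $20.5, q = 270. (Wedge: pb − ps = 13.5.)
Burden on buyers: $9; on suppliers: $4.5. (They sum to $13.5.)

Buyers bear $9 per trip; suppliers bear $4.5 per trip.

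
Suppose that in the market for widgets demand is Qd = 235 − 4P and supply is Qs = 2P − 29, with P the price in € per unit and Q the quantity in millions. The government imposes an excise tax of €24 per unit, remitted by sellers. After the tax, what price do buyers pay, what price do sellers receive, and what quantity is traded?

Buyers pay €52; sellers receive €28; quantity = 27.

Before the tax: set 235 − 4P = 2P − 29 → P* = €44, Q* = 59.
With the tax collected from sellers, supply shifts: Qs = 2(P − 24) − 29.
New equilibrium: buyers pay €52, sellers receive €28, Q = 27. (Wedge: Pb − Ps = 24.)
The less price-elastic side of the market bears the larger share of a per-unit tax.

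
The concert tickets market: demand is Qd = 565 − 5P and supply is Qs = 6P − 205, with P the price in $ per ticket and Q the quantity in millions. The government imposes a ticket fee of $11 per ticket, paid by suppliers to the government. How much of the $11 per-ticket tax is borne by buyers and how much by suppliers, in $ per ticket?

Before the tax: set 565 − 5P = 6P − 205 → P* = $70, Q* = 215.
With the tax collected from suppliers, supply shifts: Qs = 6(P − 11) − 205.
New equilibrium: buyers pay $76, suppliers receive $65, Q = 185. (Wedge: Pb − Ps = 11.)
Burden on buyers: $6; on suppliers: $5. (They sum to $11.)
The less price-elastic side of the market bears the larger share of a per-unit tax.

Buyers bear $6 per ticket; suppliers bear $5 per ticket.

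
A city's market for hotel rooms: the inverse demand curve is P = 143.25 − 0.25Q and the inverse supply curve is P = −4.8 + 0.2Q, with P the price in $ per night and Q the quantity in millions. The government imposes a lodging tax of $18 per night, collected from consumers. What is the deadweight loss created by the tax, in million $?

Inverting to Q(P) form: Qd = 573 − 4P; Qs = 5P + 24.
Before the tax: set 573 − 4P = 5P + 24 → P* = $61, Q* = 329.
With the tax collected from consumers, demand (in seller-price terms) shifts: Qd = 573 − 4(P + 18).
New equilibrium: consumers pay $71, suppliers receive $53, Q = 289. (Wedge: Pb − Ps = 18.)
Quantity falls by |ΔQ| = |329 − 289| = 40.
DWL = ½ · t · |ΔQ| = ½ · 18 · 40 = $360.

Deadweight loss = $360 million.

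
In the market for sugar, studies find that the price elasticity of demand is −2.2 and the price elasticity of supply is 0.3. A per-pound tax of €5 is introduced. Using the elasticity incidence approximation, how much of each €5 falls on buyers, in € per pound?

Incidence ratio: buyers' share ≈ εs / (εs + |εd|) = 0.3 / (0.3 + 2.2) = 0.12.
So buyers bear ≈ 0.12 × €5 = €0.6; suppliers bear €4.4.

Buyers bear ≈ €0.6 per pound.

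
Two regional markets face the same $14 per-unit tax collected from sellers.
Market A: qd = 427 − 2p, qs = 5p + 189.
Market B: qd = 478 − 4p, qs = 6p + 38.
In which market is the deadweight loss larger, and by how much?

Market B, by $95.2.

Market A: pre-tax p* = $34, q* = 359; post-tax q = 339; deadweight loss = $140.
Market B: pre-tax p* = $44, q* = 302; post-tax q = 268.4; deadweight loss = $235.2.
Difference: $140 vs $235.2 → market B is larger by $95.2.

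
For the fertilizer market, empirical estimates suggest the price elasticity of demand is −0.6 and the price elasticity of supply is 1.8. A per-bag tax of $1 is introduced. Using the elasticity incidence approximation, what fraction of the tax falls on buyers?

Buyers' share ≈ 0.75.

Incidence ratio: buyers' share ≈ εs / (εs + |εd|) = 1.8 / (1.8 + 0.6) = 0.75.
Supply is the more elastic side, so buyers bear the larger share.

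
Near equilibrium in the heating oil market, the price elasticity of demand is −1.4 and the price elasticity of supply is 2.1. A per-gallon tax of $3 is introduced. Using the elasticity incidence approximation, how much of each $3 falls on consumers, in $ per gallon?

Incidence ratio: consumers' share ≈ εs / (εs + |εd|) = 2.1 / (2.1 + 1.4) = 0.6.
So consumers bear ≈ 0.6 × $3 = $1.8; producers bear $1.2.

Consumers bear ≈ $1.8 per gallon.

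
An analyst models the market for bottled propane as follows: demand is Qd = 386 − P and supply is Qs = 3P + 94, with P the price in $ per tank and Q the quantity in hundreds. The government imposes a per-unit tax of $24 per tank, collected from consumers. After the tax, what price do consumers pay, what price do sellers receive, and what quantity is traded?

Consumers pay $91; sellers receive $67; quantity = 295.

Without the tax, 386 − P = 3P + 94 gives 4P = 292, so P* = $73 and Q* = 313.
With the tax collected from consumers, demand (in seller-price terms) shifts: Qd = 386 − (P + 24).
New equilibrium: consumers pay $91, sellers receive $67, Q = 295. (Wedge: Pb − Ps = 24.)
The less price-elastic side of the market bears the larger share of a per-unit tax.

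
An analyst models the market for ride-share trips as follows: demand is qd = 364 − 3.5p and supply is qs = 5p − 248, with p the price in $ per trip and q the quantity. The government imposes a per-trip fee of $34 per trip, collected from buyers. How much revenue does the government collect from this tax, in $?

Tax revenue = $1428.

Without the tax, 364 − 3.5p = 5p − 248 gives 8.5p = 612, so p* = $72 and q* = 112.
With the tax collected from buyers, demand (in seller-price terms) shifts: qd = 364 − 3.5(p + 34).
Solving gives q = 42 with buyers paying $92 and suppliers receiving $58 (the $34 wedge).
Revenue = t · Q = 34 · 42 = $1428.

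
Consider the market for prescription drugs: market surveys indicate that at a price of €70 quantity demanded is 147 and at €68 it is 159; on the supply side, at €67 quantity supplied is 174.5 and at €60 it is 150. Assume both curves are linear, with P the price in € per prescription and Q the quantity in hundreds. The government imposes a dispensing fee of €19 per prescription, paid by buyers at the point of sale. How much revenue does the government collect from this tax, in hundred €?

Tax revenue = €2451 hundred.

Demand slope: (159 − 147)/(68 − 70) = -6, so Qd = 567 − 6P.
Supply slope: (150 − 174.5)/(60 − 67) = 3.5, so Qs = 3.5P − 60.
Without the tax, 567 − 6P = 3.5P − 60 gives 9.5P = 627, so P* = €66 and Q* = 171.
With the tax collected from buyers, demand (in seller-price terms) shifts: Qd = 567 − 6(P + 19).
Solving gives Q = 129 with buyers paying €73 and sellers receiving €54 (the €19 wedge).
Revenue = t · Q = 19 · 129 = €2451.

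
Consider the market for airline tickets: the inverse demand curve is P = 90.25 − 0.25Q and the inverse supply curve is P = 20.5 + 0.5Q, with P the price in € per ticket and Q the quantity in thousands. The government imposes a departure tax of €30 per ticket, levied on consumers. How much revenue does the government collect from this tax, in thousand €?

Rewrite in direct form: Qd = 361 − 4P and Qs = 2P − 41.
Before the tax: set 361 − 4P = 2P − 41 → P* = €67, Q* = 93.
With the tax collected from consumers, demand (in seller-price terms) shifts: Qd = 361 − 4(P + 30).
New equilibrium: consumers pay €77, sellers receive €47, Q = 53. (Wedge: Pb − Ps = 30.)
Revenue = t · Q = 30 · 53 = €1590.

Tax revenue = €1590 thousand.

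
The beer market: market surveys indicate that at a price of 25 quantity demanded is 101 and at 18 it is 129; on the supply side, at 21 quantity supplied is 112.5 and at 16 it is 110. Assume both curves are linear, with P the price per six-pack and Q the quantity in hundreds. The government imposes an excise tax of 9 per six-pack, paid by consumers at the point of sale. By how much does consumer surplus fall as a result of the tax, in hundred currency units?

Demand slope: (129 − 101)/(18 − 25) = -4, so Qd = 201 − 4P.
Supply slope: (110 − 112.5)/(16 − 21) = 0.5, so Qs = 0.5P + 102.
Without the tax, 201 − 4P = 0.5P + 102 gives 4.5P = 99, so P* = 22 and Q* = 113.
With the tax collected from consumers, demand (in seller-price terms) shifts: Qd = 201 − 4(P + 9).
Solving gives Q = 109 with consumers paying 23 and suppliers receiving 14 (the 9 wedge).
ΔCS is the trapezoid between Q = 109 and Q = 113 of height 1: ½ · (113 + 109) · 1 = 111.

Consumer surplus falls by 111 hundred.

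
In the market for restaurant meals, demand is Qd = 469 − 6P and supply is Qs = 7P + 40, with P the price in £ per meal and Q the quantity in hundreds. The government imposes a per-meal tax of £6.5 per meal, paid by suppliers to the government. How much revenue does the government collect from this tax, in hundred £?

Before the tax: set 469 − 6P = 7P + 40 → P* = £33, Q* = 271.
With the tax collected from suppliers, supply shifts: Qs = 7(P − 6.5) + 40.
New equilibrium: buyers pay £36.5, suppliers receive £30, Q = 250. (Wedge: Pb − Ps = 6.5.)
Revenue = t · Q = 6.5 · 250 = £1625.

Tax revenue = £1625 hundred.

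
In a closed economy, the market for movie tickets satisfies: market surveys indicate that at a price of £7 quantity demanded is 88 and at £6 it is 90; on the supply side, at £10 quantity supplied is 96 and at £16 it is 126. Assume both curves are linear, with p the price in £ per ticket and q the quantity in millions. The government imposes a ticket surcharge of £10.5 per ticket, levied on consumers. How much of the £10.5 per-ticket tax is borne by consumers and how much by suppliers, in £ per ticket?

Demand slope: (90 − 88)/(6 − 7) = -2, so qd = 102 − 2p.
Supply slope: (126 − 96)/(16 − 10) = 5, so qs = 5p + 46.
Before the tax: set 102 − 2p = 5p + 46 → p* = £8, q* = 86.
With the tax collected from consumers, demand (in seller-price terms) shifts: qd = 102 − 2(p + 10.5).
Solving gives q = 71 with consumers paying £15.5 and suppliers receiving £5 (the £10.5 wedge).
Burden on consumers: £7.5; on suppliers: £3. (They sum to £10.5.)
The less price-elastic side of the market bears the larger share of a per-unit tax.

Consumers bear £7.5 per ticket; suppliers bear £3 per ticket.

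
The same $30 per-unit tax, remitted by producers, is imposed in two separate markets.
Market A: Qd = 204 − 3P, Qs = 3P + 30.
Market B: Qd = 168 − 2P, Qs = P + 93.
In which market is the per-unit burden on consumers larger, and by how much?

Market A, by $5.

Market A: pre-tax P* = $29, Q* = 117; post-tax Q = 72; per-unit burden on consumers = $15.
Market B: pre-tax P* = $25, Q* = 118; post-tax Q = 98; per-unit burden on consumers = $10.
Difference: $15 vs $10 → market A is larger by $5.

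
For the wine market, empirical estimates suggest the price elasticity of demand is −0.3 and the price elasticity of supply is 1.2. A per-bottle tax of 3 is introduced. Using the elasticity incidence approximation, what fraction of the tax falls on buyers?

Buyers' share ≈ 0.8.

Incidence ratio: buyers' share ≈ εs / (εs + |εd|) = 1.2 / (1.2 + 0.3) = 0.8.
Supply is the more elastic side, so buyers bear the larger share.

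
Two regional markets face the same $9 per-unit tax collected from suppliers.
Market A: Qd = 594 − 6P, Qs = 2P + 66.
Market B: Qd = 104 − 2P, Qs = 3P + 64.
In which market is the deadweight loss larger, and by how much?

Market A, by $12.15.

Market A: pre-tax P* = $66, Q* = 198; post-tax Q = 184.5; deadweight loss = $60.75.
Market B: pre-tax P* = $8, Q* = 88; post-tax Q = 77.2; deadweight loss = $48.6.
Difference: $60.75 vs $48.6 → market A is larger by $12.15.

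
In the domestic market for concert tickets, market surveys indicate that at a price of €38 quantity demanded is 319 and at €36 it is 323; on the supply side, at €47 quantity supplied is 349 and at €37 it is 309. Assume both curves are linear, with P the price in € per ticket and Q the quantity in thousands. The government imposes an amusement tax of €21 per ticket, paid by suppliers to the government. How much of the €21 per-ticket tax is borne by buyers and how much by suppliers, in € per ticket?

Buyers bear €14 per ticket; suppliers bear €7 per ticket.

Demand slope: (323 − 319)/(36 − 38) = -2, so Qd = 395 − 2P.
Supply slope: (309 − 349)/(37 − 47) = 4, so Qs = 4P + 161.
Before the tax: set 395 − 2P = 4P + 161 → P* = €39, Q* = 317.
With the tax collected from suppliers, supply shifts: Qs = 4(P − 21) + 161.
New equilibrium: buyers pay €53, suppliers receive €32, Q = 289. (Wedge: Pb − Ps = 21.)
Burden on buyers: €14; on suppliers: €7. (They sum to €21.)
The less price-elastic side of the market bears the larger share of a per-unit tax.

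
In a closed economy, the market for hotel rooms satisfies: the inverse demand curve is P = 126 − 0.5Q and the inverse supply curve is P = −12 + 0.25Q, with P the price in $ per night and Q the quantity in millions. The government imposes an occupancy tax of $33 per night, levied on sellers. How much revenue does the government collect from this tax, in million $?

Tax revenue = $4620 million.

Rewrite in direct form: Qd = 252 − 2P and Qs = 4P + 48.
Before the tax: set 252 − 2P = 4P + 48 → P* = $34, Q* = 184.
With the tax collected from sellers, supply shifts: Qs = 4(P − 33) + 48.
New equilibrium: buyers pay $56, sellers receive $23, Q = 140. (Wedge: Pb − Ps = 33.)
Revenue = t · Q = 33 · 140 = $4620.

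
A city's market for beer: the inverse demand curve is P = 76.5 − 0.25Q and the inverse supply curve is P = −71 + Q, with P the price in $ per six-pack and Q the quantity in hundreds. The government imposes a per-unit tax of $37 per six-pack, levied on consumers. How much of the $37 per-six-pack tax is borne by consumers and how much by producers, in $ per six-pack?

Consumers bear $7.4 per six-pack; producers bear $29.6 per six-pack.

Inverting to Q(P) form: Qd = 306 − 4P; Qs = P + 71.
Without the tax, 306 − 4P = P + 71 gives 5P = 235, so P* = $47 and Q* = 118.
With the tax collected from consumers, demand (in seller-price terms) shifts: Qd = 306 − 4(P + 37).
Solving gives Q = 88.4 with consumers paying $54.4 and producers receiving $17.4 (the $37 wedge).
Burden on consumers: $7.4; on producers: $29.6. (They sum to $37.)
The less price-elastic side of the market bears the larger share of a per-unit tax.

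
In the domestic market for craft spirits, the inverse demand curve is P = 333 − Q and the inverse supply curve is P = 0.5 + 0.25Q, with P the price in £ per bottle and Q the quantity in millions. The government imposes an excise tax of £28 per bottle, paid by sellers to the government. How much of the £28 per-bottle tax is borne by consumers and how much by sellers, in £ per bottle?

Inverting to Q(P) form: Qd = 333 − P; Qs = 4P − 2.
Without the tax, 333 − P = 4P − 2 gives 5P = 335, so P* = £67 and Q* = 266.
With the tax collected from sellers, supply shifts: Qs = 4(P − 28) − 2.
Solving gives Q = 243.6 with consumers paying £89.4 and sellers receiving £61.4 (the £28 wedge).
Burden on consumers: £22.4; on sellers: £5.6. (They sum to £28.)
The less price-elastic side of the market bears the larger share of a per-unit tax.

Consumers bear £22.4 per bottle; sellers bear £5.6 per bottle.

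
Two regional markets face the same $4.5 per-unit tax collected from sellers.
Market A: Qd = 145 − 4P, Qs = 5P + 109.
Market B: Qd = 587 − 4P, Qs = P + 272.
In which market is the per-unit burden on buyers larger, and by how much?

Market A, by $1.6.

Market A: pre-tax P* = $4, Q* = 129; post-tax Q = 119; per-unit burden on buyers = $2.5.
Market B: pre-tax P* = $63, Q* = 335; post-tax Q = 331.4; per-unit burden on buyers = $0.9.
Difference: $2.5 vs $0.9 → market A is larger by $1.6.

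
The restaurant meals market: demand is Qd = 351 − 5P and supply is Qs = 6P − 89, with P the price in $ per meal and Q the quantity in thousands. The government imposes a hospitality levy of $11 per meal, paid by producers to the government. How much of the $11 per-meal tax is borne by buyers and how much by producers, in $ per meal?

Without the tax, 351 − 5P = 6P − 89 gives 11P = 440, so P* = $40 and Q* = 151.
With the tax collected from producers, supply shifts: Qs = 6(P − 11) − 89.
Solving gives Q = 121 with buyers paying $46 and producers receiving $35 (the $11 wedge).
Burden on buyers: $6; on producers: $5. (They sum to $11.)
The less price-elastic side of the market bears the larger share of a per-unit tax.

Buyers bear $6 per meal; producers bear $5 per meal.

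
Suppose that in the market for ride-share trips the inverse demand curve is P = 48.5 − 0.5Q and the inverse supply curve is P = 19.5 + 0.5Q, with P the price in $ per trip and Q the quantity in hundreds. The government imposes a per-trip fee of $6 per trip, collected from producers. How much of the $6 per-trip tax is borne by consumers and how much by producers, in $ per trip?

Rewrite in direct form: Qd = 97 − 2P and Qs = 2P − 39.
Before the tax: set 97 − 2P = 2P − 39 → P* = $34, Q* = 29.
With the tax collected from producers, supply shifts: Qs = 2(P − 6) − 39.
New equilibrium: consumers pay $37, producers receive $31, Q = 23. (Wedge: Pb − Ps = 6.)
Burden on consumers: $3; on producers: $3. (They sum to $6.)
The less price-elastic side of the market bears the larger share of a per-unit tax.

Consumers bear $3 per trip; producers bear $3 per trip.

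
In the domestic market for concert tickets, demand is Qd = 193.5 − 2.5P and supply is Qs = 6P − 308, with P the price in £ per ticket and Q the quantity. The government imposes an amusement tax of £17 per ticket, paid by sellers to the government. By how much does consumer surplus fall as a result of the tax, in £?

Consumer surplus falls by £372.

Without the tax, 193.5 − 2.5P = 6P − 308 gives 8.5P = 501.5, so P* = £59 and Q* = 46.
With the tax collected from sellers, supply shifts: Qs = 6(P − 17) − 308.
Solving gives Q = 16 with consumers paying £71 and sellers receiving £54 (the £17 wedge).
ΔCS is the trapezoid between Q = 16 and Q = 46 of height £12: ½ · (46 + 16) · 12 = £372.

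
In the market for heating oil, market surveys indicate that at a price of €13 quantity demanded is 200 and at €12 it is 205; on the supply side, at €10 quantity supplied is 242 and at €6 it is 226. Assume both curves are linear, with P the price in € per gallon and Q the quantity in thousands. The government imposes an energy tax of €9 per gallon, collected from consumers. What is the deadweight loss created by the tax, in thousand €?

Demand slope: (205 − 200)/(12 − 13) = -5, so Qd = 265 − 5P.
Supply slope: (226 − 242)/(6 − 10) = 4, so Qs = 4P + 202.
Without the tax, 265 − 5P = 4P + 202 gives 9P = 63, so P* = €7 and Q* = 230.
With the tax collected from consumers, demand (in seller-price terms) shifts: Qd = 265 − 5(P + 9).
Solving gives Q = 210 with consumers paying €11 and producers receiving €2 (the €9 wedge).
Quantity falls by |ΔQ| = |230 − 210| = 20.
DWL = ½ · t · |ΔQ| = ½ · 9 · 20 = €90.

Deadweight loss = €90 thousand.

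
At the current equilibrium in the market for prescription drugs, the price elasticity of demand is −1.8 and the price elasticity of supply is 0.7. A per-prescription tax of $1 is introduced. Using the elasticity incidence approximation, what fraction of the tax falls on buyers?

Buyers' share ≈ 0.28.

Incidence ratio: buyers' share ≈ εs / (εs + |εd|) = 0.7 / (0.7 + 1.8) = 0.28.
Supply is the less elastic side, so buyers bear the smaller share.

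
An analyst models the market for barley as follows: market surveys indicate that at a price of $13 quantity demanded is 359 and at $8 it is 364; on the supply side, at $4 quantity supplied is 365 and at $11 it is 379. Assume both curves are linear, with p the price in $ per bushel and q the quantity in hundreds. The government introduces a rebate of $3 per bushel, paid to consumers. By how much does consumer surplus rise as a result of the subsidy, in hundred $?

Demand slope: (364 − 359)/(8 − 13) = -1, so qd = 372 − p.
Supply slope: (379 − 365)/(11 − 4) = 2, so qs = 2p + 357.
Without the subsidy, 372 − p = 2p + 357 gives 3p = 15, so p* = $5 and q* = 367.
With a per-unit subsidy paid to consumers, each effectively pays p − 3, so demand becomes qd = 372 − (p − 3).
Solving gives q = 369 with consumers paying $3 and suppliers receiving $6 (the $3 wedge).
ΔCS is the trapezoid between Q = 369 and Q = 367 of height $2: ½ · (367 + 369) · 2 = $736.

Consumer surplus rises by $736 hundred.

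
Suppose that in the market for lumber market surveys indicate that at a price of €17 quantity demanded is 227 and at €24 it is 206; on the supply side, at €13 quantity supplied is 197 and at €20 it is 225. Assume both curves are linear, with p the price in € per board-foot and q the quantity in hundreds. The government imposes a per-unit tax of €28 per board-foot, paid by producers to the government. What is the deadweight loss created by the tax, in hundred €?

Deadweight loss = €672 hundred.

Demand slope: (206 − 227)/(24 − 17) = -3, so qd = 278 − 3p.
Supply slope: (225 − 197)/(20 − 13) = 4, so qs = 4p + 145.
Before the tax: set 278 − 3p = 4p + 145 → p* = €19, q* = 221.
With the tax collected from producers, supply shifts: qs = 4(p − 28) + 145.
New equilibrium: consumers pay €35, producers receive €7, q = 173. (Wedge: pb − ps = 28.)
Quantity falls by |ΔQ| = |221 − 173| = 48.
DWL = ½ · t · |ΔQ| = ½ · 28 · 48 = €672.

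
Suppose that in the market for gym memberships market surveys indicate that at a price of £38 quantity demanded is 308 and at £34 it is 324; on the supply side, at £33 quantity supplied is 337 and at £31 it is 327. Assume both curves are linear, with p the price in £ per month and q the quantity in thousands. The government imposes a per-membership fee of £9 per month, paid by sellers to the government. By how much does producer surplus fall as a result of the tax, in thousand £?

Demand slope: (324 − 308)/(34 − 38) = -4, so qd = 460 − 4p.
Supply slope: (327 − 337)/(31 − 33) = 5, so qs = 5p + 172.
Without the tax, 460 − 4p = 5p + 172 gives 9p = 288, so p* = £32 and q* = 332.
With the tax collected from sellers, supply shifts: qs = 5(p − 9) + 172.
New equilibrium: consumers pay £37, sellers receive £28, q = 312. (Wedge: pb − ps = 9.)
ΔPS is the trapezoid between Q = 312 and Q = 332 of height £4: ½ · (332 + 312) · 4 = £1288.

Producer surplus falls by £1288 thousand.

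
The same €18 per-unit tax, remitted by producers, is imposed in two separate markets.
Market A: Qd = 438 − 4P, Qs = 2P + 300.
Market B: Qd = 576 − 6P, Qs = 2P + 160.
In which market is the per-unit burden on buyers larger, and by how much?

Market A, by €1.5.

Market A: pre-tax P* = €23, Q* = 346; post-tax Q = 322; per-unit burden on buyers = €6.
Market B: pre-tax P* = €52, Q* = 264; post-tax Q = 237; per-unit burden on buyers = €4.5.
Difference: €6 vs €4.5 → market A is larger by €1.5.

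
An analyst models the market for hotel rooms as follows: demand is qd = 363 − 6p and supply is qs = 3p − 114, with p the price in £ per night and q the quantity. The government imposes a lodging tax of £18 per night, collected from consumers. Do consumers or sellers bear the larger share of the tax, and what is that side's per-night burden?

Sellers bear the larger share: £12 per night.

Before the tax: set 363 − 6p = 3p − 114 → p* = £53, q* = 45.
With the tax collected from consumers, demand (in seller-price terms) shifts: qd = 363 − 6(p + 18).
Solving gives q = 9 with consumers paying £59 and sellers receiving £41 (the £18 wedge).
Per-night burden: consumers £6, sellers £12.
Sellers take the larger share because supply is less price-elastic here (demand slope 6 vs supply slope 3).
The less price-elastic side of the market bears the larger share of a per-unit tax.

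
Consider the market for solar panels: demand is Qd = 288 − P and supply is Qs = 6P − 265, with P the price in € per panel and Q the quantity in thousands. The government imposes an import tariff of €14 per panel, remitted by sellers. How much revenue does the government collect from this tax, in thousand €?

Without the tax, 288 − P = 6P − 265 gives 7P = 553, so P* = €79 and Q* = 209.
With the tax collected from sellers, supply shifts: Qs = 6(P − 14) − 265.
Solving gives Q = 197 with buyers paying €91 and sellers receiving €77 (the €14 wedge).
Revenue = t · Q = 14 · 197 = €2758.

Tax revenue = €2758 thousand.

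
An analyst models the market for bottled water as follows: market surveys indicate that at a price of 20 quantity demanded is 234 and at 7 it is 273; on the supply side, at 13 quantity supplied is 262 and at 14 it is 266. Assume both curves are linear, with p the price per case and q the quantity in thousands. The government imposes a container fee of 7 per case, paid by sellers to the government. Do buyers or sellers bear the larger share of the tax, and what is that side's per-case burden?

Demand slope: (273 − 234)/(7 − 20) = -3, so qd = 294 − 3p.
Supply slope: (266 − 262)/(14 − 13) = 4, so qs = 4p + 210.
Without the tax, 294 − 3p = 4p + 210 gives 7p = 84, so p* = 12 and q* = 258.
With the tax collected from sellers, supply shifts: qs = 4(p − 7) + 210.
New equilibrium: buyers pay 16, sellers receive 9, q = 246. (Wedge: pb − ps = 7.)
Per-case burden: buyers 4, sellers 3.
Buyers take the larger share because demand is less price-elastic here (demand slope 3 vs supply slope 4).
The less price-elastic side of the market bears the larger share of a per-unit tax.

Buyers bear the larger share: 4 per case.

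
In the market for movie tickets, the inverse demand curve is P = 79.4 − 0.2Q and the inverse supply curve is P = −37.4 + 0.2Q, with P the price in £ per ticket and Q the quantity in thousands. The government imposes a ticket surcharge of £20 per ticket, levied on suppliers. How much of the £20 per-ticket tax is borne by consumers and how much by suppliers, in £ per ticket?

Inverting to Q(P) form: Qd = 397 − 5P; Qs = 5P + 187.
Without the tax, 397 − 5P = 5P + 187 gives 10P = 210, so P* = £21 and Q* = 292.
With the tax collected from suppliers, supply shifts: Qs = 5(P − 20) + 187.
Solving gives Q = 242 with consumers paying £31 and suppliers receiving £11 (the £20 wedge).
Burden on consumers: £10; on suppliers: £10. (They sum to £20.)
The less price-elastic side of the market bears the larger share of a per-unit tax.

Consumers bear £10 per ticket; suppliers bear £10 per ticket.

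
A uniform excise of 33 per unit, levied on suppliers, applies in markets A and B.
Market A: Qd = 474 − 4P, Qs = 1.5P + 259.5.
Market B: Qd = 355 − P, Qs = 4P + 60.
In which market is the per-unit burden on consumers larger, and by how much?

Market B, by 17.4.

Market A: pre-tax P* = 39, Q* = 318; post-tax Q = 282; per-unit burden on consumers = 9.
Market B: pre-tax P* = 59, Q* = 296; post-tax Q = 269.6; per-unit burden on consumers = 26.4.
Difference: 9 vs 26.4 → market B is larger by 17.4.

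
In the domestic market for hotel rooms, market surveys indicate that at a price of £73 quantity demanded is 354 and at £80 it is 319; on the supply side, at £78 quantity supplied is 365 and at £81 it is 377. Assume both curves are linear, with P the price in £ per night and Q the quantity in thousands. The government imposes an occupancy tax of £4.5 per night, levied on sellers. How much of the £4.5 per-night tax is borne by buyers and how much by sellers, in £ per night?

Buyers bear £2 per night; sellers bear £2.5 per night.

Demand slope: (319 − 354)/(80 − 73) = -5, so Qd = 719 − 5P.
Supply slope: (377 − 365)/(81 − 78) = 4, so Qs = 4P + 53.
Without the tax, 719 − 5P = 4P + 53 gives 9P = 666, so P* = £74 and Q* = 349.
With the tax collected from sellers, supply shifts: Qs = 4(P − 4.5) + 53.
Solving gives Q = 339 with buyers paying £76 and sellers receiving £71.5 (the £4.5 wedge).
Burden on buyers: £2; on sellers: £2.5. (They sum to £4.5.)
The less price-elastic side of the market bears the larger share of a per-unit tax.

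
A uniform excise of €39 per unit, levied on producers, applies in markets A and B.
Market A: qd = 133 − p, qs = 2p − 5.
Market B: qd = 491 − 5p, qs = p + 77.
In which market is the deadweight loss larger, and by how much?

Market B, by €126.75.

Market A: pre-tax p* = €46, q* = 87; post-tax q = 61; deadweight loss = €507.
Market B: pre-tax p* = €69, q* = 146; post-tax q = 113.5; deadweight loss = €633.75.
Difference: €507 vs €633.75 → market B is larger by €126.75.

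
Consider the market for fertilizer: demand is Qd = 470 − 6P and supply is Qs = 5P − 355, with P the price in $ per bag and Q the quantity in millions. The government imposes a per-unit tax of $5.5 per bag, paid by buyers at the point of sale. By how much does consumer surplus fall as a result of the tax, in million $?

Consumer surplus falls by $31.25 million.

Without the tax, 470 − 6P = 5P − 355 gives 11P = 825, so P* = $75 and Q* = 20.
With the tax collected from buyers, demand (in seller-price terms) shifts: Qd = 470 − 6(P + 5.5).
New equilibrium: buyers pay $77.5, producers receive $72, Q = 5. (Wedge: Pb − Ps = 5.5.)
ΔCS is the trapezoid between Q = 5 and Q = 20 of height $2.5: ½ · (20 + 5) · 2.5 = $31.25.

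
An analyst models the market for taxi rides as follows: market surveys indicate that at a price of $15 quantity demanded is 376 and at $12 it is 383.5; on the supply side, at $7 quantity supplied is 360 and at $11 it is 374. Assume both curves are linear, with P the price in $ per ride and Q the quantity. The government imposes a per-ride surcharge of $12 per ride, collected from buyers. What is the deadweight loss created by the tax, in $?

Demand slope: (383.5 − 376)/(12 − 15) = -2.5, so Qd = 413.5 − 2.5P.
Supply slope: (374 − 360)/(11 − 7) = 3.5, so Qs = 3.5P + 335.5.
Without the tax, 413.5 − 2.5P = 3.5P + 335.5 gives 6P = 78, so P* = $13 and Q* = 381.
With the tax collected from buyers, demand (in seller-price terms) shifts: Qd = 413.5 − 2.5(P + 12).
New equilibrium: buyers pay $20, producers receive $8, Q = 363.5. (Wedge: Pb − Ps = 12.)
Quantity falls by |ΔQ| = |381 − 363.5| = 17.5.
DWL = ½ · t · |ΔQ| = ½ · 12 · 17.5 = $105.

Deadweight loss = $105.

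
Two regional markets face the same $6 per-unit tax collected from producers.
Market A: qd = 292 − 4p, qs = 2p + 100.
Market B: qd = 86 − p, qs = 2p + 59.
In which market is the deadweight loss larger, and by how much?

Market A: pre-tax p* = $32, q* = 164; post-tax q = 156; deadweight loss = $24.
Market B: pre-tax p* = $9, q* = 77; post-tax q = 73; deadweight loss = $12.
Difference: $24 vs $12 → market A is larger by $12.

Market A, by $12.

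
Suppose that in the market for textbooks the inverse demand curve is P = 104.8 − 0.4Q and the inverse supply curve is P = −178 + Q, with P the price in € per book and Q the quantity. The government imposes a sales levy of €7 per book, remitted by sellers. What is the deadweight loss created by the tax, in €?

Deadweight loss = €17.5.

Inverting to Q(P) form: Qd = 262 − 2.5P; Qs = P + 178.
Without the tax, 262 − 2.5P = P + 178 gives 3.5P = 84, so P* = €24 and Q* = 202.
With the tax collected from sellers, supply shifts: Qs = (P − 7) + 178.
New equilibrium: consumers pay €26, sellers receive €19, Q = 197. (Wedge: Pb − Ps = 7.)
Quantity falls by |ΔQ| = |202 − 197| = 5.
DWL = ½ · t · |ΔQ| = ½ · 7 · 5 = €17.5.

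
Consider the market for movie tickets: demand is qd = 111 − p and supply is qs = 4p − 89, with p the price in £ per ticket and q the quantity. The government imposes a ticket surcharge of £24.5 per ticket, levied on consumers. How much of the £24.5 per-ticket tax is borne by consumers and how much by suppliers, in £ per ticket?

Before the tax: set 111 − p = 4p − 89 → p* = £40, q* = 71.
With the tax collected from consumers, demand (in seller-price terms) shifts: qd = 111 − (p + 24.5).
New equilibrium: consumers pay £59.6, suppliers receive £35.1, q = 51.4. (Wedge: pb − ps = 24.5.)
Burden on consumers: £19.6; on suppliers: £4.9. (They sum to £24.5.)
The less price-elastic side of the market bears the larger share of a per-unit tax.

Consumers bear £19.6 per ticket; suppliers bear £4.9 per ticket.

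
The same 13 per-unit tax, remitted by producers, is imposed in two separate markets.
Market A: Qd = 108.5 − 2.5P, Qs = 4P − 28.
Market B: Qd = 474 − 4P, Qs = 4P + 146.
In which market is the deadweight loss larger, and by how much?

Market A: pre-tax P* = 21, Q* = 56; post-tax Q = 36; deadweight loss = 130.
Market B: pre-tax P* = 41, Q* = 310; post-tax Q = 284; deadweight loss = 169.
Difference: 130 vs 169 → market B is larger by 39.

Market B, by 39.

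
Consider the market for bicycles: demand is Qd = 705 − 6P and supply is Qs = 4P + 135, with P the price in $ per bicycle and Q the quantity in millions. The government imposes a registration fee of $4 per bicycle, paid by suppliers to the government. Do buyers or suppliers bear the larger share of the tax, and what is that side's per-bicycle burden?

Without the tax, 705 − 6P = 4P + 135 gives 10P = 570, so P* = $57 and Q* = 363.
With the tax collected from suppliers, supply shifts: Qs = 4(P − 4) + 135.
New equilibrium: buyers pay $58.6, suppliers receive $54.6, Q = 353.4. (Wedge: Pb − Ps = 4.)
Per-bicycle burden: buyers $1.6, suppliers $2.4.
Suppliers take the larger share because supply is less price-elastic here (demand slope 6 vs supply slope 4).
The less price-elastic side of the market bears the larger share of a per-unit tax.

Suppliers bear the larger share: $2.4 per bicycle.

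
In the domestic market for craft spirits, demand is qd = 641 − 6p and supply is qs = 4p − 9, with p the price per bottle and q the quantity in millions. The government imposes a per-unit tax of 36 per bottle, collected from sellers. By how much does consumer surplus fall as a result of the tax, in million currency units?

Without the tax, 641 − 6p = 4p − 9 gives 10p = 650, so p* = 65 and q* = 251.
With the tax collected from sellers, supply shifts: qs = 4(p − 36) − 9.
New equilibrium: buyers pay 79.4, sellers receive 43.4, q = 164.6. (Wedge: pb − ps = 36.)
ΔCS is the trapezoid between Q = 164.6 and Q = 251 of height 14.4: ½ · (251 + 164.6) · 14.4 = 2992.32.

Consumer surplus falls by 2992.32 million.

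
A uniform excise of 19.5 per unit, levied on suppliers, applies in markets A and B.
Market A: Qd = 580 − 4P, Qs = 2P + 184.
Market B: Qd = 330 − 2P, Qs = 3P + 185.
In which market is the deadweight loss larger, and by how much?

Market A: pre-tax P* = 66, Q* = 316; post-tax Q = 290; deadweight loss = 253.5.
Market B: pre-tax P* = 29, Q* = 272; post-tax Q = 248.6; deadweight loss = 228.15.
Difference: 253.5 vs 228.15 → market A is larger by 25.35.

Market A, by 25.35.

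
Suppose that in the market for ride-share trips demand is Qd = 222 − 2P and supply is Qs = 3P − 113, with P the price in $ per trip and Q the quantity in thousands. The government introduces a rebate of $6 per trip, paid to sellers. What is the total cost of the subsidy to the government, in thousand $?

Without the subsidy, 222 − 2P = 3P − 113 gives 5P = 335, so P* = $67 and Q* = 88.
With a per-unit subsidy paid to sellers, each receives P + 6 per unit sold, so supply becomes Qs = 3(P + 6) − 113.
Solving gives Q = 95.2 with consumers paying $63.4 and sellers receiving $69.4 (the $6 wedge).
Outlay = t · Q = 6 · 95.2 = $571.2.

Government outlay = $571.2 thousand.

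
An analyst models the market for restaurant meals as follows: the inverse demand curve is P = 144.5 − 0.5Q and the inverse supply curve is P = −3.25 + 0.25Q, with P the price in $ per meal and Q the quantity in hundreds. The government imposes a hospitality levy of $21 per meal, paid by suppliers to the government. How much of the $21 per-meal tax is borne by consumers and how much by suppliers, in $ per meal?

Consumers bear $14 per meal; suppliers bear $7 per meal.

Rewrite in direct form: Qd = 289 − 2P and Qs = 4P + 13.
Before the tax: set 289 − 2P = 4P + 13 → P* = $46, Q* = 197.
With the tax collected from suppliers, supply shifts: Qs = 4(P − 21) + 13.
New equilibrium: consumers pay $60, suppliers receive $39, Q = 169. (Wedge: Pb − Ps = 21.)
Burden on consumers: $14; on suppliers: $7. (They sum to $21.)
The less price-elastic side of the market bears the larger share of a per-unit tax.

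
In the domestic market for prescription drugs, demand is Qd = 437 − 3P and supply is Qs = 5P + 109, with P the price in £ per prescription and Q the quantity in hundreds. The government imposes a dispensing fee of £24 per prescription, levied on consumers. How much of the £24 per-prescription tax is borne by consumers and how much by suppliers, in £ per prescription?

Before the tax: set 437 − 3P = 5P + 109 → P* = £41, Q* = 314.
With the tax collected from consumers, demand (in seller-price terms) shifts: Qd = 437 − 3(P + 24).
New equilibrium: consumers pay £56, suppliers receive £32, Q = 269. (Wedge: Pb − Ps = 24.)
Burden on consumers: £15; on suppliers: £9. (They sum to £24.)

Consumers bear £15 per prescription; suppliers bear £9 per prescription.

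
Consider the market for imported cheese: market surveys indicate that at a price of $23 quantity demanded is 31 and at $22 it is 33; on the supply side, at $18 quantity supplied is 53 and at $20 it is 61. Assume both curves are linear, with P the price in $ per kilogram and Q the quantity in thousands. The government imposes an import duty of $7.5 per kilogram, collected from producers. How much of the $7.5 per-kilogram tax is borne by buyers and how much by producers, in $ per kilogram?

Buyers bear $5 per kilogram; producers bear $2.5 per kilogram.

Demand slope: (33 − 31)/(22 − 23) = -2, so Qd = 77 − 2P.
Supply slope: (61 − 53)/(20 − 18) = 4, so Qs = 4P − 19.
Without the tax, 77 − 2P = 4P − 19 gives 6P = 96, so P* = $16 and Q* = 45.
With the tax collected from producers, supply shifts: Qs = 4(P − 7.5) − 19.
Solving gives Q = 35 with buyers paying $21 and producers receiving $13.5 (the $7.5 wedge).
Burden on buyers: $5; on producers: $2.5. (They sum to $7.5.)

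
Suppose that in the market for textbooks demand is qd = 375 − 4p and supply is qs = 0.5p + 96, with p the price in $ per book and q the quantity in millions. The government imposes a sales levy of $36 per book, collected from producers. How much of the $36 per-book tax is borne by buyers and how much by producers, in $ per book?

Before the tax: set 375 − 4p = 0.5p + 96 → p* = $62, q* = 127.
With the tax collected from producers, supply shifts: qs = 0.5(p − 36) + 96.
Solving gives q = 111 with buyers paying $66 and producers receiving $30 (the $36 wedge).
Burden on buyers: $4; on producers: $32. (They sum to $36.)
The less price-elastic side of the market bears the larger share of a per-unit tax.

Buyers bear $4 per book; producers bear $32 per book.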